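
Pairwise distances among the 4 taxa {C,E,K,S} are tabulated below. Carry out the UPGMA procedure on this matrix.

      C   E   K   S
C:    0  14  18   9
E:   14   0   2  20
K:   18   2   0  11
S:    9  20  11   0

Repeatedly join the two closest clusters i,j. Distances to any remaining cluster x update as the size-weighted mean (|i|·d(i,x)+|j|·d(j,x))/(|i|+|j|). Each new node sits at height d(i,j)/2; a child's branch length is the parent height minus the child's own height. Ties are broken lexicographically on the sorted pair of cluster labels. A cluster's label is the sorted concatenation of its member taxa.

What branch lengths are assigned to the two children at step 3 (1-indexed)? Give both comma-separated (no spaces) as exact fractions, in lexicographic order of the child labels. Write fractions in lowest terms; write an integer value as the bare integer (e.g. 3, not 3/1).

iteration 1: select E,K (d=2); attach at lengths (1, 1); label the merged cluster EK
  updated: d(C,EK)=16, d(EK,S)=31/2
iteration 2: select C,S (d=9); attach at lengths (9/2, 9/2); label the merged cluster CS
  updated: d(CS,EK)=63/4
iteration 3: select CS,EK (d=63/4); attach at lengths (27/8, 55/8); label the merged cluster CEKS
final tree: ((C:9/2,S:9/2):27/8,(E:1,K:1):55/8)
total length: 85/4

27/8,55/8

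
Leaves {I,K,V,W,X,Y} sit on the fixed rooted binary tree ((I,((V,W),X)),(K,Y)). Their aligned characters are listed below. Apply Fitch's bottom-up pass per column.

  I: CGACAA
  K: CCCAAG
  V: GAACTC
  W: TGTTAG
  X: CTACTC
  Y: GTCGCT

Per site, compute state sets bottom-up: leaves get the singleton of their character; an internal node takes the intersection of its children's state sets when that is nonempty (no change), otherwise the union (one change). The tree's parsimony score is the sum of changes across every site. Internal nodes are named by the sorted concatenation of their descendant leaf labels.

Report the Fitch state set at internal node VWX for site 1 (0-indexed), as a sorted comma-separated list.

A,G,T

site 0, node VW: V={G} ∪ W={T} → {G,T} (+1)
site 0, node VWX: VW={G,T} ∪ X={C} → {C,G,T} (+1)
site 0, node IVWX: I={C} ∩ VWX={C,G,T} → {C} (+0)
site 0, node KY: K={C} ∪ Y={G} → {C,G} (+1)
site 0, node IKVWXY: IVWX={C} ∩ KY={C,G} → {C} (+0)
site 1, node VW: V={A} ∪ W={G} → {A,G} (+1)
site 1, node VWX: VW={A,G} ∪ X={T} → {A,G,T} (+1)
site 1, node IVWX: I={G} ∩ VWX={A,G,T} → {G} (+0)
site 1, node KY: K={C} ∪ Y={T} → {C,T} (+1)
site 1, node IKVWXY: IVWX={G} ∪ KY={C,T} → {C,G,T} (+1)
site 2, node VW: V={A} ∪ W={T} → {A,T} (+1)
site 2, node VWX: VW={A,T} ∩ X={A} → {A} (+0)
site 2, node IVWX: I={A} ∩ VWX={A} → {A} (+0)
site 2, node KY: K={C} ∩ Y={C} → {C} (+0)
site 2, node IKVWXY: IVWX={A} ∪ KY={C} → {A,C} (+1)
site 3, node VW: V={C} ∪ W={T} → {C,T} (+1)
site 3, node VWX: VW={C,T} ∩ X={C} → {C} (+0)
site 3, node IVWX: I={C} ∩ VWX={C} → {C} (+0)
site 3, node KY: K={A} ∪ Y={G} → {A,G} (+1)
site 3, node IKVWXY: IVWX={C} ∪ KY={A,G} → {A,C,G} (+1)
site 4, node VW: V={T} ∪ W={A} → {A,T} (+1)
site 4, node VWX: VW={A,T} ∩ X={T} → {T} (+0)
site 4, node IVWX: I={A} ∪ VWX={T} → {A,T} (+1)
site 4, node KY: K={A} ∪ Y={C} → {A,C} (+1)
site 4, node IKVWXY: IVWX={A,T} ∩ KY={A,C} → {A} (+0)
site 5, node VW: V={C} ∪ W={G} → {C,G} (+1)
site 5, node VWX: VW={C,G} ∩ X={C} → {C} (+0)
site 5, node IVWX: I={A} ∪ VWX={C} → {A,C} (+1)
site 5, node KY: K={G} ∪ Y={T} → {G,T} (+1)
site 5, node IKVWXY: IVWX={A,C} ∪ KY={G,T} → {A,C,G,T} (+1)
per-site changes: [3, 4, 2, 3, 3, 4]; total = 19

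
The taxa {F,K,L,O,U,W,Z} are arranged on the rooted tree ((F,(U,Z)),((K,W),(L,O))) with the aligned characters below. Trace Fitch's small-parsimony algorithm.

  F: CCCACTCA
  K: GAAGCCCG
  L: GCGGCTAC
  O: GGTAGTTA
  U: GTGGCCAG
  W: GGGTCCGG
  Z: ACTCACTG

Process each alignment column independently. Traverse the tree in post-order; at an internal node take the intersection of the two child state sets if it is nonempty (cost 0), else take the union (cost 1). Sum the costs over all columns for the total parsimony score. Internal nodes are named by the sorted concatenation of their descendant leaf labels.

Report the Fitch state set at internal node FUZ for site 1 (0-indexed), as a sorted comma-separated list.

site 0, node UZ: U={G} ∪ Z={A} → {A,G} (+1)
site 0, node FUZ: F={C} ∪ UZ={A,G} → {A,C,G} (+1)
site 0, node KW: K={G} ∩ W={G} → {G} (+0)
site 0, node LO: L={G} ∩ O={G} → {G} (+0)
site 0, node KLOW: KW={G} ∩ LO={G} → {G} (+0)
site 0, node FKLOUWZ: FUZ={A,C,G} ∩ KLOW={G} → {G} (+0)
site 1, node UZ: U={T} ∪ Z={C} → {C,T} (+1)
site 1, node FUZ: F={C} ∩ UZ={C,T} → {C} (+0)
site 1, node KW: K={A} ∪ W={G} → {A,G} (+1)
site 1, node LO: L={C} ∪ O={G} → {C,G} (+1)
site 1, node KLOW: KW={A,G} ∩ LO={C,G} → {G} (+0)
site 1, node FKLOUWZ: FUZ={C} ∪ KLOW={G} → {C,G} (+1)
site 2, node UZ: U={G} ∪ Z={T} → {G,T} (+1)
site 2, node FUZ: F={C} ∪ UZ={G,T} → {C,G,T} (+1)
site 2, node KW: K={A} ∪ W={G} → {A,G} (+1)
site 2, node LO: L={G} ∪ O={T} → {G,T} (+1)
site 2, node KLOW: KW={A,G} ∩ LO={G,T} → {G} (+0)
site 2, node FKLOUWZ: FUZ={C,G,T} ∩ KLOW={G} → {G} (+0)
site 3, node UZ: U={G} ∪ Z={C} → {C,G} (+1)
site 3, node FUZ: F={A} ∪ UZ={C,G} → {A,C,G} (+1)
site 3, node KW: K={G} ∪ W={T} → {G,T} (+1)
site 3, node LO: L={G} ∪ O={A} → {A,G} (+1)
site 3, node KLOW: KW={G,T} ∩ LO={A,G} → {G} (+0)
site 3, node FKLOUWZ: FUZ={A,C,G} ∩ KLOW={G} → {G} (+0)
site 4, node UZ: U={C} ∪ Z={A} → {A,C} (+1)
site 4, node FUZ: F={C} ∩ UZ={A,C} → {C} (+0)
site 4, node KW: K={C} ∩ W={C} → {C} (+0)
site 4, node LO: L={C} ∪ O={G} → {C,G} (+1)
site 4, node KLOW: KW={C} ∩ LO={C,G} → {C} (+0)
site 4, node FKLOUWZ: FUZ={C} ∩ KLOW={C} → {C} (+0)
site 5, node UZ: U={C} ∩ Z={C} → {C} (+0)
site 5, node FUZ: F={T} ∪ UZ={C} → {C,T} (+1)
site 5, node KW: K={C} ∩ W={C} → {C} (+0)
site 5, node LO: L={T} ∩ O={T} → {T} (+0)
site 5, node KLOW: KW={C} ∪ LO={T} → {C,T} (+1)
site 5, node FKLOUWZ: FUZ={C,T} ∩ KLOW={C,T} → {C,T} (+0)
site 6, node UZ: U={A} ∪ Z={T} → {A,T} (+1)
site 6, node FUZ: F={C} ∪ UZ={A,T} → {A,C,T} (+1)
site 6, node KW: K={C} ∪ W={G} → {C,G} (+1)
site 6, node LO: L={A} ∪ O={T} → {A,T} (+1)
site 6, node KLOW: KW={C,G} ∪ LO={A,T} → {A,C,G,T} (+1)
site 6, node FKLOUWZ: FUZ={A,C,T} ∩ KLOW={A,C,G,T} → {A,C,T} (+0)
site 7, node UZ: U={G} ∩ Z={G} → {G} (+0)
site 7, node FUZ: F={A} ∪ UZ={G} → {A,G} (+1)
site 7, node KW: K={G} ∩ W={G} → {G} (+0)
site 7, node LO: L={C} ∪ O={A} → {A,C} (+1)
site 7, node KLOW: KW={G} ∪ LO={A,C} → {A,C,G} (+1)
site 7, node FKLOUWZ: FUZ={A,G} ∩ KLOW={A,C,G} → {A,G} (+0)
per-site changes: [2, 4, 4, 4, 2, 2, 5, 3]; total = 26

C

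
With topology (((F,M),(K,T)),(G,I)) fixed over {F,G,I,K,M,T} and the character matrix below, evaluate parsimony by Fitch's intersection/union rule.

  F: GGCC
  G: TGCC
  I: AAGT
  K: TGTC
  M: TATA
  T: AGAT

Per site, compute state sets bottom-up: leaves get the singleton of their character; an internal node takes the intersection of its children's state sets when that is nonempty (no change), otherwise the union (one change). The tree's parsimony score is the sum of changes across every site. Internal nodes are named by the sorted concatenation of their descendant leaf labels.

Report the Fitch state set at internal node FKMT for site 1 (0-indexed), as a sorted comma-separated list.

FM@0: {G} ∪ {T} = {G,T} (union, +1)
KT@0: {T} ∪ {A} = {A,T} (union, +1)
FKMT@0: {G,T} ∩ {A,T} = {T} (intersection, +0)
GI@0: {T} ∪ {A} = {A,T} (union, +1)
FGIKMT@0: {T} ∩ {A,T} = {T} (intersection, +0)
FM@1: {G} ∪ {A} = {A,G} (union, +1)
KT@1: {G} ∩ {G} = {G} (intersection, +0)
FKMT@1: {A,G} ∩ {G} = {G} (intersection, +0)
GI@1: {G} ∪ {A} = {A,G} (union, +1)
FGIKMT@1: {G} ∩ {A,G} = {G} (intersection, +0)
FM@2: {C} ∪ {T} = {C,T} (union, +1)
KT@2: {T} ∪ {A} = {A,T} (union, +1)
FKMT@2: {C,T} ∩ {A,T} = {T} (intersection, +0)
GI@2: {C} ∪ {G} = {C,G} (union, +1)
FGIKMT@2: {T} ∪ {C,G} = {C,G,T} (union, +1)
FM@3: {C} ∪ {A} = {A,C} (union, +1)
KT@3: {C} ∪ {T} = {C,T} (union, +1)
FKMT@3: {A,C} ∩ {C,T} = {C} (intersection, +0)
GI@3: {C} ∪ {T} = {C,T} (union, +1)
FGIKMT@3: {C} ∩ {C,T} = {C} (intersection, +0)
per-site changes: [3, 2, 4, 3]; total = 12

G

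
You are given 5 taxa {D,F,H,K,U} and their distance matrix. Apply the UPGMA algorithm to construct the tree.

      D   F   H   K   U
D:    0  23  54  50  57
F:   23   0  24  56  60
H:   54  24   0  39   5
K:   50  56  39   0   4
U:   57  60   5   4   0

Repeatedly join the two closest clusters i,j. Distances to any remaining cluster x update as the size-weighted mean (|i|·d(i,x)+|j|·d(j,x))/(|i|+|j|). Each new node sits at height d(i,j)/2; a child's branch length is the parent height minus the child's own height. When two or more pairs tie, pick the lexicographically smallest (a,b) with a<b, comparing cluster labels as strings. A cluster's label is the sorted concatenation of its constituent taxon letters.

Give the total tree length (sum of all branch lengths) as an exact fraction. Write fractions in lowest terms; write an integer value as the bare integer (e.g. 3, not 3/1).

iteration 1: select K,U (d=4); attach at lengths (2, 2); label the merged cluster KU
  updated: d(D,KU)=107/2, d(F,KU)=58, d(H,KU)=22
iteration 2: select H,KU (d=22); attach at lengths (11, 9); label the merged cluster HKU
  updated: d(D,HKU)=161/3, d(F,HKU)=140/3
iteration 3: select D,F (d=23); attach at lengths (23/2, 23/2); label the merged cluster DF
  updated: d(DF,HKU)=301/6
iteration 4: select DF,HKU (d=301/6); attach at lengths (163/12, 169/12); label the merged cluster DFHKU
final tree: ((D:23/2,F:23/2):163/12,(H:11,(K:2,U:2):9):169/12)
total length: 224/3

224/3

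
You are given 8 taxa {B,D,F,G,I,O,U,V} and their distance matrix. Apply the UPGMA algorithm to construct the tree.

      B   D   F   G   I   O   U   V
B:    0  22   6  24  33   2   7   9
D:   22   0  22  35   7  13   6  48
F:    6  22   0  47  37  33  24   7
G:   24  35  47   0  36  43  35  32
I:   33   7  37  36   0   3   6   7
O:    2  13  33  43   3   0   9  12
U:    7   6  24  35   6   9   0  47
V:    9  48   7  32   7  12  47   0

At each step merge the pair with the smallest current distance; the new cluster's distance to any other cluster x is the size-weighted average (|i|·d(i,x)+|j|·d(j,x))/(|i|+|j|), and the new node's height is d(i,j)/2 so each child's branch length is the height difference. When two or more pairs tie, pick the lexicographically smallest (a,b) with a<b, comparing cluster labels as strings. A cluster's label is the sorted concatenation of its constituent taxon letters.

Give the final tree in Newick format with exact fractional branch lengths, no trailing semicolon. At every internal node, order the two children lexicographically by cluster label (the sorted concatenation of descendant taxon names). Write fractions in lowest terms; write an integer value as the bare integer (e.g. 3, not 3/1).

((((B:1,O:1):25/4,((D:3,U:3):1/4,I:13/4):4):5,(F:7/2,V:7/2):35/4):23/4,G:18)

step 1: merge (B,O) at d=2; branch lengths B→1, O→1; new cluster BO
  updated: d(BO,D)=35/2, d(BO,F)=39/2, d(BO,G)=67/2, d(BO,I)=18, d(BO,U)=8, d(BO,V)=21/2
step 2: merge (D,U) at d=6; branch lengths D→3, U→3; new cluster DU
  updated: d(BO,DU)=51/4, d(DU,F)=23, d(DU,G)=35, d(DU,I)=13/2, d(DU,V)=95/2
step 3: merge (DU,I) at d=13/2; branch lengths DU→1/4, I→13/4; new cluster DIU
  updated: d(BO,DIU)=29/2, d(DIU,F)=83/3, d(DIU,G)=106/3, d(DIU,V)=34
step 4: merge (F,V) at d=7; branch lengths F→7/2, V→7/2; new cluster FV
  updated: d(BO,FV)=15, d(DIU,FV)=185/6, d(FV,G)=79/2
step 5: merge (BO,DIU) at d=29/2; branch lengths BO→25/4, DIU→4; new cluster BDIOU
  updated: d(BDIOU,FV)=49/2, d(BDIOU,G)=173/5
step 6: merge (BDIOU,FV) at d=49/2; branch lengths BDIOU→5, FV→35/4; new cluster BDFIOUV
  updated: d(BDFIOUV,G)=36
step 7: merge (BDFIOUV,G) at d=36; branch lengths BDFIOUV→23/4, G→18; new cluster BDFGIOUV
final tree: ((((B:1,O:1):25/4,((D:3,U:3):1/4,I:13/4):4):5,(F:7/2,V:7/2):35/4):23/4,G:18)
total length: 265/4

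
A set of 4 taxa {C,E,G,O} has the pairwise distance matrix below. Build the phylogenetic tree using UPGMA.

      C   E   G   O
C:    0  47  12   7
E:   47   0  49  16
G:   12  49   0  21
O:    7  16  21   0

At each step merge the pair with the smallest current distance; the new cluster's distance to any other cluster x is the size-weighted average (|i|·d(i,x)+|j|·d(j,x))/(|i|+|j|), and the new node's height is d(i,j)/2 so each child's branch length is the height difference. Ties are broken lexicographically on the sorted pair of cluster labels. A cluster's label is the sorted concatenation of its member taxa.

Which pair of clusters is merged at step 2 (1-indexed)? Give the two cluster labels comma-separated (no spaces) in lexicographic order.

iteration 1: select C,O (d=7); attach at lengths (7/2, 7/2); label the merged cluster CO
  updated: d(CO,E)=63/2, d(CO,G)=33/2
iteration 2: select CO,G (d=33/2); attach at lengths (19/4, 33/4); label the merged cluster CGO
  updated: d(CGO,E)=112/3
iteration 3: select CGO,E (d=112/3); attach at lengths (125/12, 56/3); label the merged cluster CEGO
final tree: (((C:7/2,O:7/2):19/4,G:33/4):125/12,E:56/3)
total length: 589/12

CO,G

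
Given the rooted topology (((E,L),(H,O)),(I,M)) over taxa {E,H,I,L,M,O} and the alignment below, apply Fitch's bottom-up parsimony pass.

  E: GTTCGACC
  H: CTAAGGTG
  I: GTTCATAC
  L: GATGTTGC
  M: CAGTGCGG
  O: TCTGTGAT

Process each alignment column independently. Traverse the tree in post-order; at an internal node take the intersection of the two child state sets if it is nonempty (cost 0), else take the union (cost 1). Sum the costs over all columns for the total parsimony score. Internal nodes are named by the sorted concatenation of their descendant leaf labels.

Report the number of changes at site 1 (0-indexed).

site 0, node EL: E={G} ∩ L={G} → {G} (+0)
site 0, node HO: H={C} ∪ O={T} → {C,T} (+1)
site 0, node EHLO: EL={G} ∪ HO={C,T} → {C,G,T} (+1)
site 0, node IM: I={G} ∪ M={C} → {C,G} (+1)
site 0, node EHILMO: EHLO={C,G,T} ∩ IM={C,G} → {C,G} (+0)
site 1, node EL: E={T} ∪ L={A} → {A,T} (+1)
site 1, node HO: H={T} ∪ O={C} → {C,T} (+1)
site 1, node EHLO: EL={A,T} ∩ HO={C,T} → {T} (+0)
site 1, node IM: I={T} ∪ M={A} → {A,T} (+1)
site 1, node EHILMO: EHLO={T} ∩ IM={A,T} → {T} (+0)
site 2, node EL: E={T} ∩ L={T} → {T} (+0)
site 2, node HO: H={A} ∪ O={T} → {A,T} (+1)
site 2, node EHLO: EL={T} ∩ HO={A,T} → {T} (+0)
site 2, node IM: I={T} ∪ M={G} → {G,T} (+1)
site 2, node EHILMO: EHLO={T} ∩ IM={G,T} → {T} (+0)
site 3, node EL: E={C} ∪ L={G} → {C,G} (+1)
site 3, node HO: H={A} ∪ O={G} → {A,G} (+1)
site 3, node EHLO: EL={C,G} ∩ HO={A,G} → {G} (+0)
site 3, node IM: I={C} ∪ M={T} → {C,T} (+1)
site 3, node EHILMO: EHLO={G} ∪ IM={C,T} → {C,G,T} (+1)
site 4, node EL: E={G} ∪ L={T} → {G,T} (+1)
site 4, node HO: H={G} ∪ O={T} → {G,T} (+1)
site 4, node EHLO: EL={G,T} ∩ HO={G,T} → {G,T} (+0)
site 4, node IM: I={A} ∪ M={G} → {A,G} (+1)
site 4, node EHILMO: EHLO={G,T} ∩ IM={A,G} → {G} (+0)
site 5, node EL: E={A} ∪ L={T} → {A,T} (+1)
site 5, node HO: H={G} ∩ O={G} → {G} (+0)
site 5, node EHLO: EL={A,T} ∪ HO={G} → {A,G,T} (+1)
site 5, node IM: I={T} ∪ M={C} → {C,T} (+1)
site 5, node EHILMO: EHLO={A,G,T} ∩ IM={C,T} → {T} (+0)
site 6, node EL: E={C} ∪ L={G} → {C,G} (+1)
site 6, node HO: H={T} ∪ O={A} → {A,T} (+1)
site 6, node EHLO: EL={C,G} ∪ HO={A,T} → {A,C,G,T} (+1)
site 6, node IM: I={A} ∪ M={G} → {A,G} (+1)
site 6, node EHILMO: EHLO={A,C,G,T} ∩ IM={A,G} → {A,G} (+0)
site 7, node EL: E={C} ∩ L={C} → {C} (+0)
site 7, node HO: H={G} ∪ O={T} → {G,T} (+1)
site 7, node EHLO: EL={C} ∪ HO={G,T} → {C,G,T} (+1)
site 7, node IM: I={C} ∪ M={G} → {C,G} (+1)
site 7, node EHILMO: EHLO={C,G,T} ∩ IM={C,G} → {C,G} (+0)
per-site changes: [3, 3, 2, 4, 3, 3, 4, 3]; total = 25

3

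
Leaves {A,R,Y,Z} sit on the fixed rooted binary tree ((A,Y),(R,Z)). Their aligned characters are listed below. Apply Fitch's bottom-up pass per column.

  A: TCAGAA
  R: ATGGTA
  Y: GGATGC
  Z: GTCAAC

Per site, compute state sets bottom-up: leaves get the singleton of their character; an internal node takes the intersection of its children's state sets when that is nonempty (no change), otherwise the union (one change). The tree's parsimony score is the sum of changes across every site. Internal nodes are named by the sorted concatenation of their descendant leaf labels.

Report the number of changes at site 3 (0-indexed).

2

[col 0] AY: children A:{T}, Y:{G} ∪→ {G,T}; cost 1
[col 0] RZ: children R:{A}, Z:{G} ∪→ {A,G}; cost 1
[col 0] ARYZ: children AY:{G,T}, RZ:{A,G} ∩→ {G}; cost 0
[col 1] AY: children A:{C}, Y:{G} ∪→ {C,G}; cost 1
[col 1] RZ: children R:{T}, Z:{T} ∩→ {T}; cost 0
[col 1] ARYZ: children AY:{C,G}, RZ:{T} ∪→ {C,G,T}; cost 1
[col 2] AY: children A:{A}, Y:{A} ∩→ {A}; cost 0
[col 2] RZ: children R:{G}, Z:{C} ∪→ {C,G}; cost 1
[col 2] ARYZ: children AY:{A}, RZ:{C,G} ∪→ {A,C,G}; cost 1
[col 3] AY: children A:{G}, Y:{T} ∪→ {G,T}; cost 1
[col 3] RZ: children R:{G}, Z:{A} ∪→ {A,G}; cost 1
[col 3] ARYZ: children AY:{G,T}, RZ:{A,G} ∩→ {G}; cost 0
[col 4] AY: children A:{A}, Y:{G} ∪→ {A,G}; cost 1
[col 4] RZ: children R:{T}, Z:{A} ∪→ {A,T}; cost 1
[col 4] ARYZ: children AY:{A,G}, RZ:{A,T} ∩→ {A}; cost 0
[col 5] AY: children A:{A}, Y:{C} ∪→ {A,C}; cost 1
[col 5] RZ: children R:{A}, Z:{C} ∪→ {A,C}; cost 1
[col 5] ARYZ: children AY:{A,C}, RZ:{A,C} ∩→ {A,C}; cost 0
per-site changes: [2, 2, 2, 2, 2, 2]; total = 12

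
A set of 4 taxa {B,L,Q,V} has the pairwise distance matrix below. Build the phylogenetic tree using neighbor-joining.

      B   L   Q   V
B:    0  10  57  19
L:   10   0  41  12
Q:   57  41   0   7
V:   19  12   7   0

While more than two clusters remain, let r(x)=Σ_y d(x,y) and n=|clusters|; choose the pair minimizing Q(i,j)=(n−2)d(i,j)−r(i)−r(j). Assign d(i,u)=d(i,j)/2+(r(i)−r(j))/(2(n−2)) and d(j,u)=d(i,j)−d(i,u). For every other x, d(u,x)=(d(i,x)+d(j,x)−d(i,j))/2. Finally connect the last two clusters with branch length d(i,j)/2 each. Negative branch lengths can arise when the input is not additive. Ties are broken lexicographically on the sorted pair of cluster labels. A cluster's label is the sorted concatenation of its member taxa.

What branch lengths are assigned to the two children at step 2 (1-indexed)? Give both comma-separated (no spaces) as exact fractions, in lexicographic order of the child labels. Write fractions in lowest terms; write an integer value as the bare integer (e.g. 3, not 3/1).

95/4,81/4

1. join B+L (d=10, Q=-129) ⇒ BL; edges |B|=43/4, |L|=-3/4
  updated: d(BL,Q)=44, d(BL,V)=21/2
2. join BL+Q (d=44, Q=-123/2) ⇒ BLQ; edges |BL|=95/4, |Q|=81/4
  updated: d(BLQ,V)=-53/4
3. join BLQ+V (d=-53/4) ⇒ BLQV; edges |BLQ|=-53/8, |V|=-53/8
final tree: (((B:43/4,L:-3/4):95/4,Q:81/4):-53/8,V:-53/8)
total length: 163/4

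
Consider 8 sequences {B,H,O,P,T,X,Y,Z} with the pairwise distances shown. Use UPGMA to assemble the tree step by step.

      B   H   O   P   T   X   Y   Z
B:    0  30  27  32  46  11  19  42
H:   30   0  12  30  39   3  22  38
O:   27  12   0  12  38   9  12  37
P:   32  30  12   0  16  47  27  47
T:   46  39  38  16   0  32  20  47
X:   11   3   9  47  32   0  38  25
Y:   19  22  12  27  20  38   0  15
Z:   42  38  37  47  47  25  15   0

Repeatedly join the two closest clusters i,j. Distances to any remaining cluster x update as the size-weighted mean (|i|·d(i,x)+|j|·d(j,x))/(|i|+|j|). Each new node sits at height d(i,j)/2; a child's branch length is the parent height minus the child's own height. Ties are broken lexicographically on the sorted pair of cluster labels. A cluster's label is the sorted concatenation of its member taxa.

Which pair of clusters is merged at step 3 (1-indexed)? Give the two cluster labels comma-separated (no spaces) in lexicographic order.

Y,Z

iteration 1: select H,X (d=3); attach at lengths (3/2, 3/2); label the merged cluster HX
  updated: d(B,HX)=41/2, d(HX,O)=21/2, d(HX,P)=77/2, d(HX,T)=71/2, d(HX,Y)=30, d(HX,Z)=63/2
iteration 2: select HX,O (d=21/2); attach at lengths (15/4, 21/4); label the merged cluster HOX
  updated: d(B,HOX)=68/3, d(HOX,P)=89/3, d(HOX,T)=109/3, d(HOX,Y)=24, d(HOX,Z)=100/3
iteration 3: select Y,Z (d=15); attach at lengths (15/2, 15/2); label the merged cluster YZ
  updated: d(B,YZ)=61/2, d(HOX,YZ)=86/3, d(P,YZ)=37, d(T,YZ)=67/2
iteration 4: select P,T (d=16); attach at lengths (8, 8); label the merged cluster PT
  updated: d(B,PT)=39, d(HOX,PT)=33, d(PT,YZ)=141/4
iteration 5: select B,HOX (d=68/3); attach at lengths (34/3, 73/12); label the merged cluster BHOX
  updated: d(BHOX,PT)=69/2, d(BHOX,YZ)=233/8
iteration 6: select BHOX,YZ (d=233/8); attach at lengths (155/48, 113/16); label the merged cluster BHOXYZ
  updated: d(BHOXYZ,PT)=139/4
iteration 7: select BHOXYZ,PT (d=139/4); attach at lengths (45/16, 75/8); label the merged cluster BHOPTXYZ
final tree: (((B:34/3,((H:3/2,X:3/2):15/4,O:21/4):73/12):155/48,(Y:15/2,Z:15/2):113/16):45/16,(P:8,T:8):75/8)
total length: 3979/48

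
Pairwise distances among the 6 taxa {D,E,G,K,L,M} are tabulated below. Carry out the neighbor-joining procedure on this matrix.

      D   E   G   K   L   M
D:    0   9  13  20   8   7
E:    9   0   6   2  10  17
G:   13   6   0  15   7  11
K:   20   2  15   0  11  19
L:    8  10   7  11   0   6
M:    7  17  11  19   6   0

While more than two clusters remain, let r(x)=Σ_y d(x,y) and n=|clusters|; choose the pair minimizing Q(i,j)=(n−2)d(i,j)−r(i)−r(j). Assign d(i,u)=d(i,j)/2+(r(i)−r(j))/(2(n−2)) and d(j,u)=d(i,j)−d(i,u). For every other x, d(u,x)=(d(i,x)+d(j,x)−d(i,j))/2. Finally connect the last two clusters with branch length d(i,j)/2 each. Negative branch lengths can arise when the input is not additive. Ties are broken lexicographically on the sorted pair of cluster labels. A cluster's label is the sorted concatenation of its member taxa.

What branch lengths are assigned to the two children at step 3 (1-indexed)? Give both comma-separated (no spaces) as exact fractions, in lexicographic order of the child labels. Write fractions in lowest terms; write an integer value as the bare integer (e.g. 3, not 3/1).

43/16,13/16

step 1: merge (E,K) at d=2, Q=-103; branch lengths E→-15/8, K→31/8; new cluster EK
  updated: d(D,EK)=27/2, d(EK,G)=19/2, d(EK,L)=19/2, d(EK,M)=17
step 2: merge (D,M) at d=7, Q=-123/2; branch lengths D→43/12, M→41/12; new cluster DM
  updated: d(DM,EK)=47/4, d(DM,G)=17/2, d(DM,L)=7/2
step 3: merge (DM,L) at d=7/2, Q=-147/4; branch lengths DM→43/16, L→13/16; new cluster DLM
  updated: d(DLM,EK)=71/8, d(DLM,G)=6
step 4: merge (DLM,EK) at d=71/8, Q=-195/8; branch lengths DLM→43/16, EK→99/16; new cluster DEKLM
  updated: d(DEKLM,G)=53/16
step 5: merge (DEKLM,G) at d=53/16; branch lengths DEKLM→53/32, G→53/32; new cluster DEGKLM
final tree: ((((D:43/12,M:41/12):43/16,L:13/16):43/16,(E:-15/8,K:31/8):99/16):53/32,G:53/32)
total length: 395/16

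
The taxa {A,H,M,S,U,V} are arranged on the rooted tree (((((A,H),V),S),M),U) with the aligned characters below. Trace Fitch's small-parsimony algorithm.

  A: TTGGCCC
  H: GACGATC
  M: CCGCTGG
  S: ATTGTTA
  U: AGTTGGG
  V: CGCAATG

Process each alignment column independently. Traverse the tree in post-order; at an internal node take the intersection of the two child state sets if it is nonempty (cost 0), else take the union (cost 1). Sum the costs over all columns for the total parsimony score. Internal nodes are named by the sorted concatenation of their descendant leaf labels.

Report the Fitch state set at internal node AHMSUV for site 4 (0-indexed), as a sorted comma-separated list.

G,T

[col 0] AH: children A:{T}, H:{G} ∪→ {G,T}; cost 1
[col 0] AHV: children AH:{G,T}, V:{C} ∪→ {C,G,T}; cost 1
[col 0] AHSV: children AHV:{C,G,T}, S:{A} ∪→ {A,C,G,T}; cost 1
[col 0] AHMSV: children AHSV:{A,C,G,T}, M:{C} ∩→ {C}; cost 0
[col 0] AHMSUV: children AHMSV:{C}, U:{A} ∪→ {A,C}; cost 1
[col 1] AH: children A:{T}, H:{A} ∪→ {A,T}; cost 1
[col 1] AHV: children AH:{A,T}, V:{G} ∪→ {A,G,T}; cost 1
[col 1] AHSV: children AHV:{A,G,T}, S:{T} ∩→ {T}; cost 0
[col 1] AHMSV: children AHSV:{T}, M:{C} ∪→ {C,T}; cost 1
[col 1] AHMSUV: children AHMSV:{C,T}, U:{G} ∪→ {C,G,T}; cost 1
[col 2] AH: children A:{G}, H:{C} ∪→ {C,G}; cost 1
[col 2] AHV: children AH:{C,G}, V:{C} ∩→ {C}; cost 0
[col 2] AHSV: children AHV:{C}, S:{T} ∪→ {C,T}; cost 1
[col 2] AHMSV: children AHSV:{C,T}, M:{G} ∪→ {C,G,T}; cost 1
[col 2] AHMSUV: children AHMSV:{C,G,T}, U:{T} ∩→ {T}; cost 0
[col 3] AH: children A:{G}, H:{G} ∩→ {G}; cost 0
[col 3] AHV: children AH:{G}, V:{A} ∪→ {A,G}; cost 1
[col 3] AHSV: children AHV:{A,G}, S:{G} ∩→ {G}; cost 0
[col 3] AHMSV: children AHSV:{G}, M:{C} ∪→ {C,G}; cost 1
[col 3] AHMSUV: children AHMSV:{C,G}, U:{T} ∪→ {C,G,T}; cost 1
[col 4] AH: children A:{C}, H:{A} ∪→ {A,C}; cost 1
[col 4] AHV: children AH:{A,C}, V:{A} ∩→ {A}; cost 0
[col 4] AHSV: children AHV:{A}, S:{T} ∪→ {A,T}; cost 1
[col 4] AHMSV: children AHSV:{A,T}, M:{T} ∩→ {T}; cost 0
[col 4] AHMSUV: children AHMSV:{T}, U:{G} ∪→ {G,T}; cost 1
[col 5] AH: children A:{C}, H:{T} ∪→ {C,T}; cost 1
[col 5] AHV: children AH:{C,T}, V:{T} ∩→ {T}; cost 0
[col 5] AHSV: children AHV:{T}, S:{T} ∩→ {T}; cost 0
[col 5] AHMSV: children AHSV:{T}, M:{G} ∪→ {G,T}; cost 1
[col 5] AHMSUV: children AHMSV:{G,T}, U:{G} ∩→ {G}; cost 0
[col 6] AH: children A:{C}, H:{C} ∩→ {C}; cost 0
[col 6] AHV: children AH:{C}, V:{G} ∪→ {C,G}; cost 1
[col 6] AHSV: children AHV:{C,G}, S:{A} ∪→ {A,C,G}; cost 1
[col 6] AHMSV: children AHSV:{A,C,G}, M:{G} ∩→ {G}; cost 0
[col 6] AHMSUV: children AHMSV:{G}, U:{G} ∩→ {G}; cost 0
per-site changes: [4, 4, 3, 3, 3, 2, 2]; total = 21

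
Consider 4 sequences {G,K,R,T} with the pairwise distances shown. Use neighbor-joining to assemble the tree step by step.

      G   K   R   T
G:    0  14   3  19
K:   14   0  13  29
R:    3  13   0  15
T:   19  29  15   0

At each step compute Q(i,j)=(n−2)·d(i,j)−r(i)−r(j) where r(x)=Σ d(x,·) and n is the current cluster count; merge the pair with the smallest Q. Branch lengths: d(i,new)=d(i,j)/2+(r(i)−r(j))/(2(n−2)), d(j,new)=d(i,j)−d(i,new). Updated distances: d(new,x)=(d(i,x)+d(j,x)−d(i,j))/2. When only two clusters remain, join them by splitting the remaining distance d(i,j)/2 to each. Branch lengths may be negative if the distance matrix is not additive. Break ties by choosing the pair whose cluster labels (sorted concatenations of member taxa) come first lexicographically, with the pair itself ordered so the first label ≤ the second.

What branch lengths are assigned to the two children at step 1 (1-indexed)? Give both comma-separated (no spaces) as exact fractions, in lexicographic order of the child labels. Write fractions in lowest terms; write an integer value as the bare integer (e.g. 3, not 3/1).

2,12

iteration 1: select G,K (d=14, Q=-64); attach at lengths (2, 12); label the merged cluster GK
  updated: d(GK,R)=1, d(GK,T)=17
iteration 2: select GK,R (d=1, Q=-33); attach at lengths (3/2, -1/2); label the merged cluster GKR
  updated: d(GKR,T)=31/2
iteration 3: select GKR,T (d=31/2); attach at lengths (31/4, 31/4); label the merged cluster GKRT
final tree: (((G:2,K:12):3/2,R:-1/2):31/4,T:31/4)
total length: 61/2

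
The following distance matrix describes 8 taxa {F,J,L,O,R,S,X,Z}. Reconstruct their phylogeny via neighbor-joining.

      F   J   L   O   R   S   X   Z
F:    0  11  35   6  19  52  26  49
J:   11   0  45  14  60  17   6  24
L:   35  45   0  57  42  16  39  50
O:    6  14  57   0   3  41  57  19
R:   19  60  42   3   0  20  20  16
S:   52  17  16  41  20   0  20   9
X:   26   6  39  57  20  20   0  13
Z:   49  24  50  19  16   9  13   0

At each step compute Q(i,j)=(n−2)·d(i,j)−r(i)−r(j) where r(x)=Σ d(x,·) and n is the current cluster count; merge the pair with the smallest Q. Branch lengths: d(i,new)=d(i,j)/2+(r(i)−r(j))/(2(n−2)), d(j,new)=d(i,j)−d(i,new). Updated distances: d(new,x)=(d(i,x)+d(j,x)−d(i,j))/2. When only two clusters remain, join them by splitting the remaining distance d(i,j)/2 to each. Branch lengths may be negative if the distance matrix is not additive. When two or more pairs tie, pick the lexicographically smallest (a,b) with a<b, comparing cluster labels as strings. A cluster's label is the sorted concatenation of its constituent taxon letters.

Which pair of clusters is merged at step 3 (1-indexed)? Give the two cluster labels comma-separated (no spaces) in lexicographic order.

F,OR

step 1: merge (L,S) at d=16, Q=-363; branch lengths L→205/12, S→-13/12; new cluster LS
  updated: d(F,LS)=71/2, d(J,LS)=23, d(LS,O)=41, d(LS,R)=23, d(LS,X)=43/2, d(LS,Z)=43/2
step 2: merge (O,R) at d=3, Q=-266; branch lengths O→7/5, R→8/5; new cluster OR
  updated: d(F,OR)=11, d(J,OR)=71/2, d(LS,OR)=61/2, d(OR,X)=37, d(OR,Z)=16
step 3: merge (F,OR) at d=11, Q=-437/2; branch lengths F→93/16, OR→83/16; new cluster FOR
  updated: d(FOR,J)=71/4, d(FOR,LS)=55/2, d(FOR,X)=26, d(FOR,Z)=27
step 4: merge (J,X) at d=6, Q=-477/4; branch lengths J→89/24, X→55/24; new cluster JX
  updated: d(FOR,JX)=151/8, d(JX,LS)=77/4, d(JX,Z)=31/2
step 5: merge (FOR,JX) at d=151/8, Q=-357/4; branch lengths FOR→115/8, JX→9/2; new cluster FJORX
  updated: d(FJORX,LS)=223/16, d(FJORX,Z)=189/16
step 6: merge (FJORX,LS) at d=223/16, Q=-189/4; branch lengths FJORX→17/8, LS→189/16; new cluster FJLORSX
  updated: d(FJLORSX,Z)=155/16
step 7: merge (FJLORSX,Z) at d=155/16; branch lengths FJLORSX→155/32, Z→155/32; new cluster FJLORSXZ
final tree: ((((F:93/16,(O:7/5,R:8/5):83/16):115/8,(J:89/24,X:55/24):9/2):17/8,(L:205/12,S:-13/12):189/16):155/32,Z:155/32)
total length: 157/2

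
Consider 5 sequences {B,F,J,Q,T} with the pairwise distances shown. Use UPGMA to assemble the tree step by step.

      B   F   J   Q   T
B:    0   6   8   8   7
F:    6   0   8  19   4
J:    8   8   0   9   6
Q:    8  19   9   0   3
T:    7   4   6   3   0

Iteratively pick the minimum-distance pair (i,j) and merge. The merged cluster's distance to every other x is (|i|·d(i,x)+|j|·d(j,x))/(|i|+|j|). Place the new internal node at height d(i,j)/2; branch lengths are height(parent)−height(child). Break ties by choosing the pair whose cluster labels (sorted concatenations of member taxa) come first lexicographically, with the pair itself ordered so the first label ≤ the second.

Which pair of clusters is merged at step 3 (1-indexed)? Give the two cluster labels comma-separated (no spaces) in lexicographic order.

J,QT

step 1: merge (Q,T) at d=3; branch lengths Q→3/2, T→3/2; new cluster QT
  updated: d(B,QT)=15/2, d(F,QT)=23/2, d(J,QT)=15/2
step 2: merge (B,F) at d=6; branch lengths B→3, F→3; new cluster BF
  updated: d(BF,J)=8, d(BF,QT)=19/2
step 3: merge (J,QT) at d=15/2; branch lengths J→15/4, QT→9/4; new cluster JQT
  updated: d(BF,JQT)=9
step 4: merge (BF,JQT) at d=9; branch lengths BF→3/2, JQT→3/4; new cluster BFJQT
final tree: ((B:3,F:3):3/2,(J:15/4,(Q:3/2,T:3/2):9/4):3/4)
total length: 69/4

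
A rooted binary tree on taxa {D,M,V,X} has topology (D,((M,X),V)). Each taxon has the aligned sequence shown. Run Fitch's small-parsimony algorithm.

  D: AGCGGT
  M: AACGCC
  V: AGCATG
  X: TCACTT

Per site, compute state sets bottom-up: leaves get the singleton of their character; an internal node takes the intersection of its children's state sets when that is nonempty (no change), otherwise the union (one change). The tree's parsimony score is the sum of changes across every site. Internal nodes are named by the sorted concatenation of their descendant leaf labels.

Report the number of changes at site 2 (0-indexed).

[col 0] MX: children M:{A}, X:{T} ∪→ {A,T}; cost 1
[col 0] MVX: children MX:{A,T}, V:{A} ∩→ {A}; cost 0
[col 0] DMVX: children D:{A}, MVX:{A} ∩→ {A}; cost 0
[col 1] MX: children M:{A}, X:{C} ∪→ {A,C}; cost 1
[col 1] MVX: children MX:{A,C}, V:{G} ∪→ {A,C,G}; cost 1
[col 1] DMVX: children D:{G}, MVX:{A,C,G} ∩→ {G}; cost 0
[col 2] MX: children M:{C}, X:{A} ∪→ {A,C}; cost 1
[col 2] MVX: children MX:{A,C}, V:{C} ∩→ {C}; cost 0
[col 2] DMVX: children D:{C}, MVX:{C} ∩→ {C}; cost 0
[col 3] MX: children M:{G}, X:{C} ∪→ {C,G}; cost 1
[col 3] MVX: children MX:{C,G}, V:{A} ∪→ {A,C,G}; cost 1
[col 3] DMVX: children D:{G}, MVX:{A,C,G} ∩→ {G}; cost 0
[col 4] MX: children M:{C}, X:{T} ∪→ {C,T}; cost 1
[col 4] MVX: children MX:{C,T}, V:{T} ∩→ {T}; cost 0
[col 4] DMVX: children D:{G}, MVX:{T} ∪→ {G,T}; cost 1
[col 5] MX: children M:{C}, X:{T} ∪→ {C,T}; cost 1
[col 5] MVX: children MX:{C,T}, V:{G} ∪→ {C,G,T}; cost 1
[col 5] DMVX: children D:{T}, MVX:{C,G,T} ∩→ {T}; cost 0
per-site changes: [1, 2, 1, 2, 2, 2]; total = 10

1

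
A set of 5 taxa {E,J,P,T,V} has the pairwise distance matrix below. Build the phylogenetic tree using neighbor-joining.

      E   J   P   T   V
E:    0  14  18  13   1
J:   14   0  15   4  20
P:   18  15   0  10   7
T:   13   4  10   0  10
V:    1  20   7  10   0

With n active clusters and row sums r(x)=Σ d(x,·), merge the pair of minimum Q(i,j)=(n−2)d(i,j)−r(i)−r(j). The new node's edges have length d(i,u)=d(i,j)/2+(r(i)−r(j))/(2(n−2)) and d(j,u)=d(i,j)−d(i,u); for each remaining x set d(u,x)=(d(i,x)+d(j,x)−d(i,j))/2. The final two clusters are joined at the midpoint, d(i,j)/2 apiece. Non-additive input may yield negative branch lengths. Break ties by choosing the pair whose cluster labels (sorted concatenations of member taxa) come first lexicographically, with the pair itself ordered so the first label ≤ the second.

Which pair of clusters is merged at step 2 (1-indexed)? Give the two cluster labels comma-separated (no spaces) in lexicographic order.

step 1: merge (E,V) at d=1, Q=-81; branch lengths E→11/6, V→-5/6; new cluster EV
  updated: d(EV,J)=33/2, d(EV,P)=12, d(EV,T)=11
step 2: merge (EV,P) at d=12, Q=-105/2; branch lengths EV→53/8, P→43/8; new cluster EPV
  updated: d(EPV,J)=39/4, d(EPV,T)=9/2
step 3: merge (EPV,J) at d=39/4, Q=-73/4; branch lengths EPV→41/8, J→37/8; new cluster EJPV
  updated: d(EJPV,T)=-5/8
step 4: merge (EJPV,T) at d=-5/8; branch lengths EJPV→-5/16, T→-5/16; new cluster EJPTV
final tree: ((((E:11/6,V:-5/6):53/8,P:43/8):41/8,J:37/8):-5/16,T:-5/16)
total length: 177/8

EV,P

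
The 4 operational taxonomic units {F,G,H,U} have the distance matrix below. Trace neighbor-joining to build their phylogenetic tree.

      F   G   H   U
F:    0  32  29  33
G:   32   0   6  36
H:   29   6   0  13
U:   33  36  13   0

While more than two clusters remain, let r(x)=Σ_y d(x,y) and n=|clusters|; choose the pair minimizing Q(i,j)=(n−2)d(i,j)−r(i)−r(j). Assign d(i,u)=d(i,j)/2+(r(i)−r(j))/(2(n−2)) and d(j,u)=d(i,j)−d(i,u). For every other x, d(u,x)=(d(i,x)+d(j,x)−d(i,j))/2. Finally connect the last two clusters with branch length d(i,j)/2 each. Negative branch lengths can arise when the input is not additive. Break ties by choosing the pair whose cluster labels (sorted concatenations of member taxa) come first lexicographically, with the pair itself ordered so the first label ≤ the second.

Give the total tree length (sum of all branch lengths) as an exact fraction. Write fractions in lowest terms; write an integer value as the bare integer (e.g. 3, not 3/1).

1. join F+U (d=33, Q=-110) ⇒ FU; edges |F|=39/2, |U|=27/2
  updated: d(FU,G)=35/2, d(FU,H)=9/2
2. join FU+G (d=35/2, Q=-28) ⇒ FGU; edges |FU|=8, |G|=19/2
  updated: d(FGU,H)=-7/2
3. join FGU+H (d=-7/2) ⇒ FGHU; edges |FGU|=-7/4, |H|=-7/4
final tree: (((F:39/2,U:27/2):8,G:19/2):-7/4,H:-7/4)
total length: 47

47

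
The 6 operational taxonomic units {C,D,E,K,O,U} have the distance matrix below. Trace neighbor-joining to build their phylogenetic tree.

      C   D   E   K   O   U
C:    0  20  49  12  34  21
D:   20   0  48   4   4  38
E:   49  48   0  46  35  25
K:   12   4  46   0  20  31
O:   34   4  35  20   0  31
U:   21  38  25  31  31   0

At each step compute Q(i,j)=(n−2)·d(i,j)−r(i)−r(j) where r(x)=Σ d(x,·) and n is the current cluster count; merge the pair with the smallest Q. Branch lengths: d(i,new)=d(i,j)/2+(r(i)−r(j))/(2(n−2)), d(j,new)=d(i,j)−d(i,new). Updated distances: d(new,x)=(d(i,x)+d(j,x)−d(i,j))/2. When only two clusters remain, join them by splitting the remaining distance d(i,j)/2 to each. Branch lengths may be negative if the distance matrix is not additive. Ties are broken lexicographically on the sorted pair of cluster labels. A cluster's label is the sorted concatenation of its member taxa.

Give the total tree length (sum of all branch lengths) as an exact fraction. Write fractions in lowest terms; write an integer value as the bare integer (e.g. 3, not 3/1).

535/8

1. join E+U (d=25, Q=-249) ⇒ EU; edges |E|=157/8, |U|=43/8
  updated: d(C,EU)=45/2, d(D,EU)=61/2, d(EU,K)=26, d(EU,O)=41/2
2. join D+O (d=4, Q=-125) ⇒ DO; edges |D|=-4/3, |O|=16/3
  updated: d(C,DO)=25, d(DO,EU)=47/2, d(DO,K)=10
3. join C+EU (d=45/2, Q=-173/2) ⇒ CEU; edges |C|=65/8, |EU|=115/8
  updated: d(CEU,DO)=13, d(CEU,K)=31/4
4. join CEU+DO (d=13, Q=-123/4) ⇒ CDEOU; edges |CEU|=43/8, |DO|=61/8
  updated: d(CDEOU,K)=19/8
5. join CDEOU+K (d=19/8) ⇒ CDEKOU; edges |CDEOU|=19/16, |K|=19/16
final tree: (((C:65/8,(E:157/8,U:43/8):115/8):43/8,(D:-4/3,O:16/3):61/8):19/16,K:19/16)
total length: 535/8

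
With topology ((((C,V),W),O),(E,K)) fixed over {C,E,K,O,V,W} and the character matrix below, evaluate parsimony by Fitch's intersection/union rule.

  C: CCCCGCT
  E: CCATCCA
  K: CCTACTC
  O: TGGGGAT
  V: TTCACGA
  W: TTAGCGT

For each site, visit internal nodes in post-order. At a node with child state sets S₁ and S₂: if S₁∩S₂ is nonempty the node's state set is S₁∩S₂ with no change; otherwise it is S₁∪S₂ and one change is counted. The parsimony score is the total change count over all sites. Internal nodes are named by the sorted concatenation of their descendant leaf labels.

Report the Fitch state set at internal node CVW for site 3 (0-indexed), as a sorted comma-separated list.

[col 0] CV: children C:{C}, V:{T} ∪→ {C,T}; cost 1
[col 0] CVW: children CV:{C,T}, W:{T} ∩→ {T}; cost 0
[col 0] COVW: children CVW:{T}, O:{T} ∩→ {T}; cost 0
[col 0] EK: children E:{C}, K:{C} ∩→ {C}; cost 0
[col 0] CEKOVW: children COVW:{T}, EK:{C} ∪→ {C,T}; cost 1
[col 1] CV: children C:{C}, V:{T} ∪→ {C,T}; cost 1
[col 1] CVW: children CV:{C,T}, W:{T} ∩→ {T}; cost 0
[col 1] COVW: children CVW:{T}, O:{G} ∪→ {G,T}; cost 1
[col 1] EK: children E:{C}, K:{C} ∩→ {C}; cost 0
[col 1] CEKOVW: children COVW:{G,T}, EK:{C} ∪→ {C,G,T}; cost 1
[col 2] CV: children C:{C}, V:{C} ∩→ {C}; cost 0
[col 2] CVW: children CV:{C}, W:{A} ∪→ {A,C}; cost 1
[col 2] COVW: children CVW:{A,C}, O:{G} ∪→ {A,C,G}; cost 1
[col 2] EK: children E:{A}, K:{T} ∪→ {A,T}; cost 1
[col 2] CEKOVW: children COVW:{A,C,G}, EK:{A,T} ∩→ {A}; cost 0
[col 3] CV: children C:{C}, V:{A} ∪→ {A,C}; cost 1
[col 3] CVW: children CV:{A,C}, W:{G} ∪→ {A,C,G}; cost 1
[col 3] COVW: children CVW:{A,C,G}, O:{G} ∩→ {G}; cost 0
[col 3] EK: children E:{T}, K:{A} ∪→ {A,T}; cost 1
[col 3] CEKOVW: children COVW:{G}, EK:{A,T} ∪→ {A,G,T}; cost 1
[col 4] CV: children C:{G}, V:{C} ∪→ {C,G}; cost 1
[col 4] CVW: children CV:{C,G}, W:{C} ∩→ {C}; cost 0
[col 4] COVW: children CVW:{C}, O:{G} ∪→ {C,G}; cost 1
[col 4] EK: children E:{C}, K:{C} ∩→ {C}; cost 0
[col 4] CEKOVW: children COVW:{C,G}, EK:{C} ∩→ {C}; cost 0
[col 5] CV: children C:{C}, V:{G} ∪→ {C,G}; cost 1
[col 5] CVW: children CV:{C,G}, W:{G} ∩→ {G}; cost 0
[col 5] COVW: children CVW:{G}, O:{A} ∪→ {A,G}; cost 1
[col 5] EK: children E:{C}, K:{T} ∪→ {C,T}; cost 1
[col 5] CEKOVW: children COVW:{A,G}, EK:{C,T} ∪→ {A,C,G,T}; cost 1
[col 6] CV: children C:{T}, V:{A} ∪→ {A,T}; cost 1
[col 6] CVW: children CV:{A,T}, W:{T} ∩→ {T}; cost 0
[col 6] COVW: children CVW:{T}, O:{T} ∩→ {T}; cost 0
[col 6] EK: children E:{A}, K:{C} ∪→ {A,C}; cost 1
[col 6] CEKOVW: children COVW:{T}, EK:{A,C} ∪→ {A,C,T}; cost 1
per-site changes: [2, 3, 3, 4, 2, 4, 3]; total = 21

A,C,G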